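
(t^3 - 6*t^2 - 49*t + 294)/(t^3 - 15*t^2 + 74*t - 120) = (t^2 - 49)/(t^2 - 9*t + 20)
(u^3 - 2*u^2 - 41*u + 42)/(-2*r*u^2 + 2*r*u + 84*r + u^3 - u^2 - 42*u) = (1 - u)/(2*r - u)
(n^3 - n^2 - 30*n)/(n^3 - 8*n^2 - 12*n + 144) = n*(n + 5)/(n^2 - 2*n - 24)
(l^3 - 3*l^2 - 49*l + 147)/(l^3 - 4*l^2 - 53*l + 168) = (l - 7)/(l - 8)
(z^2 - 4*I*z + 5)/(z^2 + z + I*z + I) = (z - 5*I)/(z + 1)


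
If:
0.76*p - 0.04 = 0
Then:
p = 0.05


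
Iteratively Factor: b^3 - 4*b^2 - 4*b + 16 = (b + 2)*(b^2 - 6*b + 8) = (b - 2)*(b + 2)*(b - 4)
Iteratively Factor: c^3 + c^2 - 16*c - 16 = (c + 1)*(c^2 - 16) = (c - 4)*(c + 1)*(c + 4)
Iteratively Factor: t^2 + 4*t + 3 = (t + 1)*(t + 3)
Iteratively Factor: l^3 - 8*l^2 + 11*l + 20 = (l - 4)*(l^2 - 4*l - 5) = (l - 5)*(l - 4)*(l + 1)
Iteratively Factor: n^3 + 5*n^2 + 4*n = (n + 4)*(n^2 + n) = n*(n + 4)*(n + 1)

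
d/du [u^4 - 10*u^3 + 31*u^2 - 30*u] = 4*u^3 - 30*u^2 + 62*u - 30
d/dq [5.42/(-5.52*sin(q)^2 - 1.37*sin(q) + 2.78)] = (59.8368*sin(q) + 7.4254)*cos(q)/(5.52*sin(q)^2 + 1.37*sin(q) - 2.78)^2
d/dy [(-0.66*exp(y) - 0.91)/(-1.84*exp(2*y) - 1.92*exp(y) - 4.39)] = (-1.2144*exp(2*y) - 3.3488*exp(y) + 1.1502)*exp(y)/(3.3856*exp(4*y) + 7.0656*exp(3*y) + 19.8416*exp(2*y) + 16.8576*exp(y) + 19.2721)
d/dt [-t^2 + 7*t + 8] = 7 - 2*t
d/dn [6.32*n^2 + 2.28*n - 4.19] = 12.64*n + 2.28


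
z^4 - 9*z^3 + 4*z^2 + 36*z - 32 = (z - 8)*(z - 2)*(z - 1)*(z + 2)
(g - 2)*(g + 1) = g^2 - g - 2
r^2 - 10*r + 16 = (r - 8)*(r - 2)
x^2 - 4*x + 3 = (x - 3)*(x - 1)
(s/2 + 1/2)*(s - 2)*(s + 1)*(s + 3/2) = s^4/2 + 3*s^3/4 - 3*s^2/2 - 13*s/4 - 3/2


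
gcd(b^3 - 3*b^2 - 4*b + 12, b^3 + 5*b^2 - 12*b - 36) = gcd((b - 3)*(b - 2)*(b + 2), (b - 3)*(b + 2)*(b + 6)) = b^2 - b - 6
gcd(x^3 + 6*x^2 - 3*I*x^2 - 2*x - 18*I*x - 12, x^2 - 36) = x + 6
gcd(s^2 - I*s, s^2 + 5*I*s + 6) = s - I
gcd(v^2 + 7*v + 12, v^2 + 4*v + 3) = v + 3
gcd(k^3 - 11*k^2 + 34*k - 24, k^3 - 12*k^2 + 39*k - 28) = k^2 - 5*k + 4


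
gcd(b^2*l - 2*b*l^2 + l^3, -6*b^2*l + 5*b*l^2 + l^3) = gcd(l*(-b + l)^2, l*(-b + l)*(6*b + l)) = b*l - l^2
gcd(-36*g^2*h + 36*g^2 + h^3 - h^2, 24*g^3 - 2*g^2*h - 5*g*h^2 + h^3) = 1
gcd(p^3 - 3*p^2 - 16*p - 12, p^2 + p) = p + 1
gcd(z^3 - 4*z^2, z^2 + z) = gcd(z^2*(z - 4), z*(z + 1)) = z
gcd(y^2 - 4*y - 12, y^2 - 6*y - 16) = y + 2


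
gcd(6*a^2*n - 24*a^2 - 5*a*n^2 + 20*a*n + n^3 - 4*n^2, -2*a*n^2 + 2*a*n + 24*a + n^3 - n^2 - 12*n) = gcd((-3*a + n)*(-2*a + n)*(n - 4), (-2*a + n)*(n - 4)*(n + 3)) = 2*a*n - 8*a - n^2 + 4*n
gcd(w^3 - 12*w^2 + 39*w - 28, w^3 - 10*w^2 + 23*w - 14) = w^2 - 8*w + 7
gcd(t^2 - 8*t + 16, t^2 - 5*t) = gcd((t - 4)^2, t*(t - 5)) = 1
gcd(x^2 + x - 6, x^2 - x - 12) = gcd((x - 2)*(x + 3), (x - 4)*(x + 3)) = x + 3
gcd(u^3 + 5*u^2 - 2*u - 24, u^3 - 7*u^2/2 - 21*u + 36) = u + 4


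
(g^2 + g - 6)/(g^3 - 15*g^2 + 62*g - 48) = (g^2 + g - 6)/(g^3 - 15*g^2 + 62*g - 48)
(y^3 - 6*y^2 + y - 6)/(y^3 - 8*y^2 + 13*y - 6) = (y^2 + 1)/(y^2 - 2*y + 1)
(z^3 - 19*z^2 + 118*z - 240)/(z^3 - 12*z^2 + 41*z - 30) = (z - 8)/(z - 1)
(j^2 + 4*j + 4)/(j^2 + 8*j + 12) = (j + 2)/(j + 6)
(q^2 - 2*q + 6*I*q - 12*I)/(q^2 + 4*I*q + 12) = (q - 2)/(q - 2*I)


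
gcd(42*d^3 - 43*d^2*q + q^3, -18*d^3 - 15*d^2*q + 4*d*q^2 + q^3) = 1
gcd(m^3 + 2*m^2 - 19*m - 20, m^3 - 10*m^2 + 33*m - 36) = m - 4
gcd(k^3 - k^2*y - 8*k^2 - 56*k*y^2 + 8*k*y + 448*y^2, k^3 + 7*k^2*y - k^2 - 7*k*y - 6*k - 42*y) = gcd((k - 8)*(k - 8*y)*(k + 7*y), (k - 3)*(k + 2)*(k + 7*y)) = k + 7*y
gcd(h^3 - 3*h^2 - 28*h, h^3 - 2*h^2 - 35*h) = h^2 - 7*h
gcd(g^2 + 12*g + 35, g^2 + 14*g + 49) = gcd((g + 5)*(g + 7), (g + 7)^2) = g + 7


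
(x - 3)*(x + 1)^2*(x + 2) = x^4 + x^3 - 7*x^2 - 13*x - 6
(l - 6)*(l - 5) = l^2 - 11*l + 30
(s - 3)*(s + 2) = s^2 - s - 6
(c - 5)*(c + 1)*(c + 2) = c^3 - 2*c^2 - 13*c - 10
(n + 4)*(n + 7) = n^2 + 11*n + 28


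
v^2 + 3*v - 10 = (v - 2)*(v + 5)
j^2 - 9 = (j - 3)*(j + 3)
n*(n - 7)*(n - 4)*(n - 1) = n^4 - 12*n^3 + 39*n^2 - 28*n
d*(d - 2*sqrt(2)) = d^2 - 2*sqrt(2)*d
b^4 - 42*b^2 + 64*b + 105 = (b - 5)*(b - 3)*(b + 1)*(b + 7)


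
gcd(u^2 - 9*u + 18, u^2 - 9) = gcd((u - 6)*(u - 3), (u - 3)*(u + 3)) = u - 3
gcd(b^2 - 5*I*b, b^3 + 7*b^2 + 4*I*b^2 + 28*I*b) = b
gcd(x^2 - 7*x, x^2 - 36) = 1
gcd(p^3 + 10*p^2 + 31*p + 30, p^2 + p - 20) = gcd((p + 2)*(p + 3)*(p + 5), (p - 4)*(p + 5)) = p + 5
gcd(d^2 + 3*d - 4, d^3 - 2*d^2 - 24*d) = d + 4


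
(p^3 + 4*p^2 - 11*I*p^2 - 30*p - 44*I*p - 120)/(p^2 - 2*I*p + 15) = (p^2 + p*(4 - 6*I) - 24*I)/(p + 3*I)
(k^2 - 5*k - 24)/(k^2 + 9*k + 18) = (k - 8)/(k + 6)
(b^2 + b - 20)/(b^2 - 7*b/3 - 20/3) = 3*(b + 5)/(3*b + 5)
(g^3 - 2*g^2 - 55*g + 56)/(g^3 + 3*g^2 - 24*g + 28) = (g^2 - 9*g + 8)/(g^2 - 4*g + 4)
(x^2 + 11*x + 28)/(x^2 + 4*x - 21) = (x + 4)/(x - 3)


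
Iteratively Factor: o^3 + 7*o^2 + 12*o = (o)*(o^2 + 7*o + 12) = o*(o + 4)*(o + 3)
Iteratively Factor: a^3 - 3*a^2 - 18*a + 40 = (a - 5)*(a^2 + 2*a - 8) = (a - 5)*(a - 2)*(a + 4)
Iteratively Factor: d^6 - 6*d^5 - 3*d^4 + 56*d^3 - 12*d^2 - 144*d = (d + 2)*(d^5 - 8*d^4 + 13*d^3 + 30*d^2 - 72*d) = d*(d + 2)*(d^4 - 8*d^3 + 13*d^2 + 30*d - 72) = d*(d - 3)*(d + 2)*(d^3 - 5*d^2 - 2*d + 24) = d*(d - 3)^2*(d + 2)*(d^2 - 2*d - 8) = d*(d - 3)^2*(d + 2)^2*(d - 4)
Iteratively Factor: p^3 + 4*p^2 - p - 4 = (p + 4)*(p^2 - 1) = (p - 1)*(p + 4)*(p + 1)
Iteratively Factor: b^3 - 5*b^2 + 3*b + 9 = (b - 3)*(b^2 - 2*b - 3) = (b - 3)*(b + 1)*(b - 3)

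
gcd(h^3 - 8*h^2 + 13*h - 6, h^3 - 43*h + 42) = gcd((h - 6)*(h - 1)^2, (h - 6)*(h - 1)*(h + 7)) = h^2 - 7*h + 6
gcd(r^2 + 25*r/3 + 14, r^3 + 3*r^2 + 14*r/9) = r + 7/3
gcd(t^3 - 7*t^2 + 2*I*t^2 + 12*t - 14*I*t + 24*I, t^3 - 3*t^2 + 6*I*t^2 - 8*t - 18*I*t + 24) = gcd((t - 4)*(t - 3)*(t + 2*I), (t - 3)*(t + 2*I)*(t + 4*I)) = t^2 + t*(-3 + 2*I) - 6*I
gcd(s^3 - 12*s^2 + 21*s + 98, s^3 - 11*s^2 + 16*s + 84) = s^2 - 5*s - 14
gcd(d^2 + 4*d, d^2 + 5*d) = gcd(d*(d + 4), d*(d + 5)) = d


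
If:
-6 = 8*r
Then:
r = -3/4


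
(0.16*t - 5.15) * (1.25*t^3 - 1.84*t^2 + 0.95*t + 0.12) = 0.2*t^4 - 6.7319*t^3 + 9.628*t^2 - 4.8733*t - 0.618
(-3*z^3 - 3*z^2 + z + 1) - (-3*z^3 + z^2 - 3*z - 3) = -4*z^2 + 4*z + 4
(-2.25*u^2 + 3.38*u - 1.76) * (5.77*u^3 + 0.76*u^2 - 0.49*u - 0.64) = -12.9825*u^5 + 17.7926*u^4 - 6.4839*u^3 - 1.5538*u^2 - 1.3008*u + 1.1264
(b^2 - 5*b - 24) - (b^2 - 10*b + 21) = 5*b - 45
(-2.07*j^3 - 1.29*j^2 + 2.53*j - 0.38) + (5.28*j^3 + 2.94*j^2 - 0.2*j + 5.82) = 3.21*j^3 + 1.65*j^2 + 2.33*j + 5.44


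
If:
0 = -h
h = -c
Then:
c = 0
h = 0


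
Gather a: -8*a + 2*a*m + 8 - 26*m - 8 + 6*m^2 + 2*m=a*(2*m - 8) + 6*m^2 - 24*m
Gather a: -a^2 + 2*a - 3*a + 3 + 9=-a^2 - a + 12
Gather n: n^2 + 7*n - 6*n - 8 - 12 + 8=n^2 + n - 12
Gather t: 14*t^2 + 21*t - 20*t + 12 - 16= 14*t^2 + t - 4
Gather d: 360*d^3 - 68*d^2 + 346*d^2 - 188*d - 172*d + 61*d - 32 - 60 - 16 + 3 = 360*d^3 + 278*d^2 - 299*d - 105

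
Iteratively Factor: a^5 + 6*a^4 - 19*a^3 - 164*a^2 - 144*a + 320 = (a + 4)*(a^4 + 2*a^3 - 27*a^2 - 56*a + 80) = (a + 4)^2*(a^3 - 2*a^2 - 19*a + 20) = (a - 5)*(a + 4)^2*(a^2 + 3*a - 4) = (a - 5)*(a + 4)^3*(a - 1)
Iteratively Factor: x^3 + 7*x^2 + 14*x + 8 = (x + 1)*(x^2 + 6*x + 8) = (x + 1)*(x + 2)*(x + 4)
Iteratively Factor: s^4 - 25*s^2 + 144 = (s + 4)*(s^3 - 4*s^2 - 9*s + 36) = (s - 4)*(s + 4)*(s^2 - 9) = (s - 4)*(s + 3)*(s + 4)*(s - 3)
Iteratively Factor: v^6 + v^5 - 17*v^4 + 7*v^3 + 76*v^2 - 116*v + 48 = (v + 3)*(v^5 - 2*v^4 - 11*v^3 + 40*v^2 - 44*v + 16) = (v - 1)*(v + 3)*(v^4 - v^3 - 12*v^2 + 28*v - 16) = (v - 1)*(v + 3)*(v + 4)*(v^3 - 5*v^2 + 8*v - 4) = (v - 1)^2*(v + 3)*(v + 4)*(v^2 - 4*v + 4) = (v - 2)*(v - 1)^2*(v + 3)*(v + 4)*(v - 2)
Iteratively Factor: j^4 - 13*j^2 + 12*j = (j - 3)*(j^3 + 3*j^2 - 4*j) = (j - 3)*(j + 4)*(j^2 - j) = (j - 3)*(j - 1)*(j + 4)*(j)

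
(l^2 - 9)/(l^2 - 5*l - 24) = (l - 3)/(l - 8)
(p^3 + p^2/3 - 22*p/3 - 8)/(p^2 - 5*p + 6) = (3*p^2 + 10*p + 8)/(3*(p - 2))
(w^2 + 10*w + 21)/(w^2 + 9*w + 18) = (w + 7)/(w + 6)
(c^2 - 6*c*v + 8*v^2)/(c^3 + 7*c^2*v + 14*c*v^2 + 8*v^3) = (c^2 - 6*c*v + 8*v^2)/(c^3 + 7*c^2*v + 14*c*v^2 + 8*v^3)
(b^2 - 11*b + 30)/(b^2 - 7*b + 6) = (b - 5)/(b - 1)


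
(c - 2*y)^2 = c^2 - 4*c*y + 4*y^2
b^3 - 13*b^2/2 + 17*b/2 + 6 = (b - 4)*(b - 3)*(b + 1/2)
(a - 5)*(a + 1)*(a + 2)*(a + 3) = a^4 + a^3 - 19*a^2 - 49*a - 30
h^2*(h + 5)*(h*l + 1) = h^4*l + 5*h^3*l + h^3 + 5*h^2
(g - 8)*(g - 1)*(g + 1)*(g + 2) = g^4 - 6*g^3 - 17*g^2 + 6*g + 16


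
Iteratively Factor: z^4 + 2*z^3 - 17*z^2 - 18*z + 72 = (z - 2)*(z^3 + 4*z^2 - 9*z - 36) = (z - 3)*(z - 2)*(z^2 + 7*z + 12) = (z - 3)*(z - 2)*(z + 3)*(z + 4)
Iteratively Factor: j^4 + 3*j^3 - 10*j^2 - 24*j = (j - 3)*(j^3 + 6*j^2 + 8*j) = j*(j - 3)*(j^2 + 6*j + 8) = j*(j - 3)*(j + 4)*(j + 2)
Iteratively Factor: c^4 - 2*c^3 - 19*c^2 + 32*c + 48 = (c - 4)*(c^3 + 2*c^2 - 11*c - 12) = (c - 4)*(c - 3)*(c^2 + 5*c + 4) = (c - 4)*(c - 3)*(c + 4)*(c + 1)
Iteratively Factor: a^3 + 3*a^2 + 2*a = (a + 2)*(a^2 + a) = a*(a + 2)*(a + 1)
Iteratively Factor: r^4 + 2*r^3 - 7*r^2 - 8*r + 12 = (r - 1)*(r^3 + 3*r^2 - 4*r - 12) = (r - 1)*(r + 3)*(r^2 - 4) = (r - 2)*(r - 1)*(r + 3)*(r + 2)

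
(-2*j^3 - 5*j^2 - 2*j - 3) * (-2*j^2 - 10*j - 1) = 4*j^5 + 30*j^4 + 56*j^3 + 31*j^2 + 32*j + 3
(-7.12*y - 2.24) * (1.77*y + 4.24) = -12.6024*y^2 - 34.1536*y - 9.4976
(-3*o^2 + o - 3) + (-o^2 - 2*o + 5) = -4*o^2 - o + 2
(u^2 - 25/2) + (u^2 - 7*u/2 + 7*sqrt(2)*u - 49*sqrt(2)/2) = 2*u^2 - 7*u/2 + 7*sqrt(2)*u - 49*sqrt(2)/2 - 25/2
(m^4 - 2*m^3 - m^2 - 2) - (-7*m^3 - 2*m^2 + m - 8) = m^4 + 5*m^3 + m^2 - m + 6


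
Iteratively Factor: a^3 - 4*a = (a + 2)*(a^2 - 2*a) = a*(a + 2)*(a - 2)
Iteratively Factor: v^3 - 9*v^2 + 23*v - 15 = (v - 3)*(v^2 - 6*v + 5) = (v - 5)*(v - 3)*(v - 1)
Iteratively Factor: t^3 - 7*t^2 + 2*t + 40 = (t - 4)*(t^2 - 3*t - 10) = (t - 4)*(t + 2)*(t - 5)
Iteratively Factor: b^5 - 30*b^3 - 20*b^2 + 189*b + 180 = (b + 4)*(b^4 - 4*b^3 - 14*b^2 + 36*b + 45) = (b - 5)*(b + 4)*(b^3 + b^2 - 9*b - 9) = (b - 5)*(b + 1)*(b + 4)*(b^2 - 9) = (b - 5)*(b + 1)*(b + 3)*(b + 4)*(b - 3)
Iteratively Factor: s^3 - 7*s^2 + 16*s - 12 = (s - 2)*(s^2 - 5*s + 6) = (s - 2)^2*(s - 3)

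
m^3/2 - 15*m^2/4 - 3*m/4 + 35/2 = (m/2 + 1)*(m - 7)*(m - 5/2)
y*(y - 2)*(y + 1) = y^3 - y^2 - 2*y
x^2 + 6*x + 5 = (x + 1)*(x + 5)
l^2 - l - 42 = (l - 7)*(l + 6)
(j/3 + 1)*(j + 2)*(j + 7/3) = j^3/3 + 22*j^2/9 + 53*j/9 + 14/3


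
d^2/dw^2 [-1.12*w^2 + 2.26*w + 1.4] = -2.24000000000000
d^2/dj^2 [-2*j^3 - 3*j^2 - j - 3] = -12*j - 6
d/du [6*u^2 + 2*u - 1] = 12*u + 2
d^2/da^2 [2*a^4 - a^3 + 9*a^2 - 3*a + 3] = 24*a^2 - 6*a + 18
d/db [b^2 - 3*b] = 2*b - 3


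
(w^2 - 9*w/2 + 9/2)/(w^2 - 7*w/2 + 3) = (w - 3)/(w - 2)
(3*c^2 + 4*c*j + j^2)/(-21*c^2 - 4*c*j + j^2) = (-c - j)/(7*c - j)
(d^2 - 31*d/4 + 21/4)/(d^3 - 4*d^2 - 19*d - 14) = (d - 3/4)/(d^2 + 3*d + 2)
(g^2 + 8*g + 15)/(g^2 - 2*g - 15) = (g + 5)/(g - 5)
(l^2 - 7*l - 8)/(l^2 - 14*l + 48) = (l + 1)/(l - 6)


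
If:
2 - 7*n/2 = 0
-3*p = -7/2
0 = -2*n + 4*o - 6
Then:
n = 4/7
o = 25/14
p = 7/6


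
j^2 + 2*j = j*(j + 2)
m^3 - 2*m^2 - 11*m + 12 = (m - 4)*(m - 1)*(m + 3)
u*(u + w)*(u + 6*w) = u^3 + 7*u^2*w + 6*u*w^2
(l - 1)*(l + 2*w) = l^2 + 2*l*w - l - 2*w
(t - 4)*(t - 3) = t^2 - 7*t + 12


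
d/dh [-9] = 0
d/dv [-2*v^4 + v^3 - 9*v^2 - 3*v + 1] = -8*v^3 + 3*v^2 - 18*v - 3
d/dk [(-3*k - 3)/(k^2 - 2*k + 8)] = 3*(-k^2 + 2*k + 2*(k - 1)*(k + 1) - 8)/(k^2 - 2*k + 8)^2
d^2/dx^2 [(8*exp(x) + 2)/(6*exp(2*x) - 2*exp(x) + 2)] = (36*exp(4*x) + 48*exp(3*x) - 81*exp(2*x) - 7*exp(x) + 5)*exp(x)/(27*exp(6*x) - 27*exp(5*x) + 36*exp(4*x) - 19*exp(3*x) + 12*exp(2*x) - 3*exp(x) + 1)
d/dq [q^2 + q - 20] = 2*q + 1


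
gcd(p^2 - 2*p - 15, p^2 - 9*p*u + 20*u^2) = 1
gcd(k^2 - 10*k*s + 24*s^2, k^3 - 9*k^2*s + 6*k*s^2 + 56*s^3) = -k + 4*s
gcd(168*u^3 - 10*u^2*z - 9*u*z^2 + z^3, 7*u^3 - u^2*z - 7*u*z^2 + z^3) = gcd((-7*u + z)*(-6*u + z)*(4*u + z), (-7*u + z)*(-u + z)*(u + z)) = -7*u + z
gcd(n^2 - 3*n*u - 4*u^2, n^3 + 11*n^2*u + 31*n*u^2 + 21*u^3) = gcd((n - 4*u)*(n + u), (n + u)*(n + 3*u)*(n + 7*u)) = n + u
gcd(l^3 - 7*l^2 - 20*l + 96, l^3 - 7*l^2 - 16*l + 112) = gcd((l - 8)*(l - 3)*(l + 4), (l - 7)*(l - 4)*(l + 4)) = l + 4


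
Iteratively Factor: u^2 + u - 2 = (u + 2)*(u - 1)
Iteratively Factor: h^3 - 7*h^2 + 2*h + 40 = (h + 2)*(h^2 - 9*h + 20) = (h - 5)*(h + 2)*(h - 4)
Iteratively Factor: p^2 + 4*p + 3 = (p + 3)*(p + 1)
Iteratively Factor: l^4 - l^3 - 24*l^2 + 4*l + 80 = (l - 5)*(l^3 + 4*l^2 - 4*l - 16) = (l - 5)*(l + 2)*(l^2 + 2*l - 8) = (l - 5)*(l + 2)*(l + 4)*(l - 2)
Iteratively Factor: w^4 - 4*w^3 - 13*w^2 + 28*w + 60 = (w + 2)*(w^3 - 6*w^2 - w + 30) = (w + 2)^2*(w^2 - 8*w + 15) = (w - 3)*(w + 2)^2*(w - 5)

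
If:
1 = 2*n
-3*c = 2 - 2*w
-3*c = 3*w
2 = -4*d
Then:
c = -2/5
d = -1/2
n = 1/2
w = 2/5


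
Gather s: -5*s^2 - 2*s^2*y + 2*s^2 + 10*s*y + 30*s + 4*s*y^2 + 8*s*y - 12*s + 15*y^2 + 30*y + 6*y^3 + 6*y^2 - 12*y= s^2*(-2*y - 3) + s*(4*y^2 + 18*y + 18) + 6*y^3 + 21*y^2 + 18*y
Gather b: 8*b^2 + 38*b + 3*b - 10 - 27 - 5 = 8*b^2 + 41*b - 42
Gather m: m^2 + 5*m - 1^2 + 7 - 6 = m^2 + 5*m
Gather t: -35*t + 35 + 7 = 42 - 35*t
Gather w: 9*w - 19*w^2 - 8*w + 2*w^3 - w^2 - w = 2*w^3 - 20*w^2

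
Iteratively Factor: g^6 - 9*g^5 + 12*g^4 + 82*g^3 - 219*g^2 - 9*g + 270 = (g - 5)*(g^5 - 4*g^4 - 8*g^3 + 42*g^2 - 9*g - 54) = (g - 5)*(g - 2)*(g^4 - 2*g^3 - 12*g^2 + 18*g + 27) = (g - 5)*(g - 3)*(g - 2)*(g^3 + g^2 - 9*g - 9) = (g - 5)*(g - 3)*(g - 2)*(g + 1)*(g^2 - 9) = (g - 5)*(g - 3)^2*(g - 2)*(g + 1)*(g + 3)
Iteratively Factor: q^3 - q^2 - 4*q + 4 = (q - 2)*(q^2 + q - 2) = (q - 2)*(q + 2)*(q - 1)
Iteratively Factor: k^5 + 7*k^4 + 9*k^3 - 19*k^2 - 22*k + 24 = (k - 1)*(k^4 + 8*k^3 + 17*k^2 - 2*k - 24) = (k - 1)^2*(k^3 + 9*k^2 + 26*k + 24) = (k - 1)^2*(k + 3)*(k^2 + 6*k + 8) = (k - 1)^2*(k + 2)*(k + 3)*(k + 4)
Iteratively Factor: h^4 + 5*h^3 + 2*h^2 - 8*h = (h + 4)*(h^3 + h^2 - 2*h) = (h - 1)*(h + 4)*(h^2 + 2*h) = h*(h - 1)*(h + 4)*(h + 2)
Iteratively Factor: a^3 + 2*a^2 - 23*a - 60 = (a + 3)*(a^2 - a - 20) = (a + 3)*(a + 4)*(a - 5)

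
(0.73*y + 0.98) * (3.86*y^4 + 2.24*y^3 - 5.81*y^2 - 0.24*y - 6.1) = 2.8178*y^5 + 5.418*y^4 - 2.0461*y^3 - 5.869*y^2 - 4.6882*y - 5.978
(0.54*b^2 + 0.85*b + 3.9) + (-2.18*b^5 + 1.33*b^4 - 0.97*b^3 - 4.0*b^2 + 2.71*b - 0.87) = -2.18*b^5 + 1.33*b^4 - 0.97*b^3 - 3.46*b^2 + 3.56*b + 3.03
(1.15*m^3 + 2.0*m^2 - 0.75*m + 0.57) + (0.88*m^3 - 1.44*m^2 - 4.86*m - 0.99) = 2.03*m^3 + 0.56*m^2 - 5.61*m - 0.42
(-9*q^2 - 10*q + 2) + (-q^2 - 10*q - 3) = -10*q^2 - 20*q - 1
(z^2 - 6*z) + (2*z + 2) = z^2 - 4*z + 2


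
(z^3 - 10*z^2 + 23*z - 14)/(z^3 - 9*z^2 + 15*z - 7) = (z - 2)/(z - 1)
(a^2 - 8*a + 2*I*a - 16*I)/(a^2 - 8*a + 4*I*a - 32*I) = (a + 2*I)/(a + 4*I)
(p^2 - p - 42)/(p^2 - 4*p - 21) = (p + 6)/(p + 3)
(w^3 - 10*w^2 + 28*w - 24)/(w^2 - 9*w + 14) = (w^2 - 8*w + 12)/(w - 7)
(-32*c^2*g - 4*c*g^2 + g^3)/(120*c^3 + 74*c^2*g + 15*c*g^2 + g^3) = g*(-8*c + g)/(30*c^2 + 11*c*g + g^2)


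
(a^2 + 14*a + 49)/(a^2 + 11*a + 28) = (a + 7)/(a + 4)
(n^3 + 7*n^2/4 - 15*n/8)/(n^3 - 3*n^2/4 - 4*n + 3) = n*(2*n + 5)/(2*(n^2 - 4))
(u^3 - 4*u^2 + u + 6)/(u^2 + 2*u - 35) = (u^3 - 4*u^2 + u + 6)/(u^2 + 2*u - 35)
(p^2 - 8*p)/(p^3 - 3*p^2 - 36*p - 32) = p/(p^2 + 5*p + 4)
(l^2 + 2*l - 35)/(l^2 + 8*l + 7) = (l - 5)/(l + 1)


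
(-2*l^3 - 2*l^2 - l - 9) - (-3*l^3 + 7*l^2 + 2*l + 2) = l^3 - 9*l^2 - 3*l - 11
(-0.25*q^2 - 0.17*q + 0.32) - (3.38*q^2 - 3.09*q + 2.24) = -3.63*q^2 + 2.92*q - 1.92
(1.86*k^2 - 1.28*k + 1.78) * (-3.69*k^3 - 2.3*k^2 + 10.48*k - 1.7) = -6.8634*k^5 + 0.445200000000001*k^4 + 15.8686*k^3 - 20.6704*k^2 + 20.8304*k - 3.026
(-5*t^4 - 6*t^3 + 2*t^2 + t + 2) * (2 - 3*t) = 15*t^5 + 8*t^4 - 18*t^3 + t^2 - 4*t + 4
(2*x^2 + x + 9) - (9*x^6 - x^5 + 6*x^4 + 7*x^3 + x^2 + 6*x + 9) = -9*x^6 + x^5 - 6*x^4 - 7*x^3 + x^2 - 5*x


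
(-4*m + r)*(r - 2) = -4*m*r + 8*m + r^2 - 2*r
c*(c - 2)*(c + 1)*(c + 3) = c^4 + 2*c^3 - 5*c^2 - 6*c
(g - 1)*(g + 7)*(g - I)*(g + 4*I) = g^4 + 6*g^3 + 3*I*g^3 - 3*g^2 + 18*I*g^2 + 24*g - 21*I*g - 28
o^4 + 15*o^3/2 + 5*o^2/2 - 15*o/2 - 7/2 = (o - 1)*(o + 1/2)*(o + 1)*(o + 7)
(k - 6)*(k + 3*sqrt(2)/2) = k^2 - 6*k + 3*sqrt(2)*k/2 - 9*sqrt(2)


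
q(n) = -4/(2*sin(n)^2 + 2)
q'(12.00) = -1.09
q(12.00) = -1.55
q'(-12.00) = 1.09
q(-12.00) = -1.55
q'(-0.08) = -0.31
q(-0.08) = -1.99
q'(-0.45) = -1.11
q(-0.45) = -1.68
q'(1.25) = 0.33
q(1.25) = -1.05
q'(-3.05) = 0.36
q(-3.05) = -1.98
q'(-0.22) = -0.78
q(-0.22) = -1.91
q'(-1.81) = 0.24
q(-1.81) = -1.03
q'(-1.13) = -0.47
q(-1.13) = -1.10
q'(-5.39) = 0.76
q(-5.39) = -1.24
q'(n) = 16*sin(n)*cos(n)/(2*sin(n)^2 + 2)^2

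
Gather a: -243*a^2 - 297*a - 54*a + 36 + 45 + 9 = -243*a^2 - 351*a + 90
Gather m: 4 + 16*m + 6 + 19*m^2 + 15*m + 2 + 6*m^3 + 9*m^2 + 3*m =6*m^3 + 28*m^2 + 34*m + 12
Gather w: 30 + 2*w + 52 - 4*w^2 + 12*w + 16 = -4*w^2 + 14*w + 98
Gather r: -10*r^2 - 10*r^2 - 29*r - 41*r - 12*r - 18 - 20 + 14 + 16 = -20*r^2 - 82*r - 8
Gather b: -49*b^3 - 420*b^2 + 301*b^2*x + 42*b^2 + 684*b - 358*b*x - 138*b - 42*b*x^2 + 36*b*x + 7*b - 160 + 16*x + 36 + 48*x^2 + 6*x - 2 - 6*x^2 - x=-49*b^3 + b^2*(301*x - 378) + b*(-42*x^2 - 322*x + 553) + 42*x^2 + 21*x - 126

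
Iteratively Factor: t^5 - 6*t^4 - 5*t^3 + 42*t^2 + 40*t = (t + 1)*(t^4 - 7*t^3 + 2*t^2 + 40*t) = (t - 4)*(t + 1)*(t^3 - 3*t^2 - 10*t) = (t - 5)*(t - 4)*(t + 1)*(t^2 + 2*t) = t*(t - 5)*(t - 4)*(t + 1)*(t + 2)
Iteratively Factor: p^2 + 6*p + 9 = (p + 3)*(p + 3)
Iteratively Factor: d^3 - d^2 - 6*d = (d - 3)*(d^2 + 2*d) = (d - 3)*(d + 2)*(d)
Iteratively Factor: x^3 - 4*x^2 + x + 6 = (x - 2)*(x^2 - 2*x - 3) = (x - 2)*(x + 1)*(x - 3)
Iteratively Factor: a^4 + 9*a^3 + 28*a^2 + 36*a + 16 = (a + 2)*(a^3 + 7*a^2 + 14*a + 8) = (a + 2)^2*(a^2 + 5*a + 4) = (a + 1)*(a + 2)^2*(a + 4)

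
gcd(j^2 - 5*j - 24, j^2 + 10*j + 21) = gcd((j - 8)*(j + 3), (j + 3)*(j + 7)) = j + 3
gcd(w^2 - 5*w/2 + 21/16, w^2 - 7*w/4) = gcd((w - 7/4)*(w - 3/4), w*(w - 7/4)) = w - 7/4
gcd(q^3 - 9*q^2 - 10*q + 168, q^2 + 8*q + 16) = q + 4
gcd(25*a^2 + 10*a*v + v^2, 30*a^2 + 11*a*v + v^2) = 5*a + v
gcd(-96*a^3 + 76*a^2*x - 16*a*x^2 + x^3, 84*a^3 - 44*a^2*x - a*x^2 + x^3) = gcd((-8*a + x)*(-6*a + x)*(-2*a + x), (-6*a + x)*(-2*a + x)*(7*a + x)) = 12*a^2 - 8*a*x + x^2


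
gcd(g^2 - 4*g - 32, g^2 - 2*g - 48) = g - 8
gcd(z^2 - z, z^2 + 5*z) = z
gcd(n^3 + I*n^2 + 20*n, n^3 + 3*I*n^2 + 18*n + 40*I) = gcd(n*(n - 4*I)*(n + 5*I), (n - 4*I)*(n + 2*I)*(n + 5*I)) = n^2 + I*n + 20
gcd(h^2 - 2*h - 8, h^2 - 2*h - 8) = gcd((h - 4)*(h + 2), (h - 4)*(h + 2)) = h^2 - 2*h - 8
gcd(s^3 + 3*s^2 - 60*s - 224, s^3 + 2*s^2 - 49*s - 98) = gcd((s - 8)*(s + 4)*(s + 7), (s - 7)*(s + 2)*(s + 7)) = s + 7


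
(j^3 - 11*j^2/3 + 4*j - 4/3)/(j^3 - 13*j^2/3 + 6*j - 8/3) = (3*j - 2)/(3*j - 4)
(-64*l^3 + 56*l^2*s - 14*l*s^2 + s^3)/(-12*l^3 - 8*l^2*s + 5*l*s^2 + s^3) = (32*l^2 - 12*l*s + s^2)/(6*l^2 + 7*l*s + s^2)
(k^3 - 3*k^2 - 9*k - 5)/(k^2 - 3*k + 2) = (k^3 - 3*k^2 - 9*k - 5)/(k^2 - 3*k + 2)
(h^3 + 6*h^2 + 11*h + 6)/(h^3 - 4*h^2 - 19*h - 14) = (h + 3)/(h - 7)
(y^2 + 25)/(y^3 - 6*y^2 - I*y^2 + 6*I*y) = (y^2 + 25)/(y*(y^2 - 6*y - I*y + 6*I))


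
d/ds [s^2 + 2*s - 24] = 2*s + 2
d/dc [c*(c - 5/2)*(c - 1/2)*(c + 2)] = 4*c^3 - 3*c^2 - 19*c/2 + 5/2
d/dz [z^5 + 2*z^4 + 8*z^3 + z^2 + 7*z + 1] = 5*z^4 + 8*z^3 + 24*z^2 + 2*z + 7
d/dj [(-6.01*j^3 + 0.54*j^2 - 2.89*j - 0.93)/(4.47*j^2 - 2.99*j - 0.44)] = (-26.8647*j^4 + 35.9398*j^3 + 19.2369*j^2 + 7.839*j - 1.5091)/(19.9809*j^4 - 26.7306*j^3 + 5.0065*j^2 + 2.6312*j + 0.1936)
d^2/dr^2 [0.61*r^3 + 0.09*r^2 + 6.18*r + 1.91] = 3.66*r + 0.18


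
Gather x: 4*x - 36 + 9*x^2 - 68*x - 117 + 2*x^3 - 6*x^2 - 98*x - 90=2*x^3 + 3*x^2 - 162*x - 243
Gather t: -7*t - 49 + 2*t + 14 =-5*t - 35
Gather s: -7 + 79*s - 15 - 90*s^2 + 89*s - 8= -90*s^2 + 168*s - 30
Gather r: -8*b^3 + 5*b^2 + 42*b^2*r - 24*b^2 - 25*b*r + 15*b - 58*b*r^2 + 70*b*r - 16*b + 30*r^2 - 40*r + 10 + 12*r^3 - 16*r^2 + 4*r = -8*b^3 - 19*b^2 - b + 12*r^3 + r^2*(14 - 58*b) + r*(42*b^2 + 45*b - 36) + 10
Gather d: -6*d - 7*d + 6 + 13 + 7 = 26 - 13*d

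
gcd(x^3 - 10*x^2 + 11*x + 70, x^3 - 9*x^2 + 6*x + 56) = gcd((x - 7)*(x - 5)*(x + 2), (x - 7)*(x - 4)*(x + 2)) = x^2 - 5*x - 14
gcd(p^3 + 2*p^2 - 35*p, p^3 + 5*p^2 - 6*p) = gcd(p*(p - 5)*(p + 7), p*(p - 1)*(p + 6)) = p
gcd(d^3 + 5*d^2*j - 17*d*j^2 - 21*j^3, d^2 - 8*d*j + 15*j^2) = d - 3*j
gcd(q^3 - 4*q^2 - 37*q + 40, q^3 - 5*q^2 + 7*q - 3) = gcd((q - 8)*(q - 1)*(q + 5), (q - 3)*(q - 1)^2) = q - 1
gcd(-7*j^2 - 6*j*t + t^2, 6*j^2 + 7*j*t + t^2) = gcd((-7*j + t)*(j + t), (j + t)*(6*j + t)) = j + t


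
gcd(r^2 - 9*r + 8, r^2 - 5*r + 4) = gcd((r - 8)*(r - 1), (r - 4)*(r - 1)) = r - 1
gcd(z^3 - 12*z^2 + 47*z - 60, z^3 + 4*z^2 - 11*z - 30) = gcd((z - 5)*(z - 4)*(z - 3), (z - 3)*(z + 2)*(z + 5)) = z - 3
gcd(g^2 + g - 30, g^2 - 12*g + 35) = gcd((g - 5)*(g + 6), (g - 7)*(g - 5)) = g - 5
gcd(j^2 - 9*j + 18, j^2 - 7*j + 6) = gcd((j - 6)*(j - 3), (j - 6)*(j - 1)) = j - 6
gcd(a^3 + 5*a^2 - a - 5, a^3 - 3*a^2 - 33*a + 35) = a^2 + 4*a - 5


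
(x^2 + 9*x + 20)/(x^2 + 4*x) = (x + 5)/x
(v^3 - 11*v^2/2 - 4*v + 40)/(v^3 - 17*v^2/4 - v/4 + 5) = 2*(2*v^2 - 3*v - 20)/(4*v^2 - v - 5)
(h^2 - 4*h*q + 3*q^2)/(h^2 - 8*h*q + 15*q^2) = (-h + q)/(-h + 5*q)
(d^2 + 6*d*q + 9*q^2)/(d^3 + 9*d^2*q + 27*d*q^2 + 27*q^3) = 1/(d + 3*q)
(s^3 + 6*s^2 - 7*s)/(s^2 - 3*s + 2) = s*(s + 7)/(s - 2)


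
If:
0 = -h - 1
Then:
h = -1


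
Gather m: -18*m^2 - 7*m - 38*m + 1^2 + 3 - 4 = -18*m^2 - 45*m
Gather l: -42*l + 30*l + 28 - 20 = 8 - 12*l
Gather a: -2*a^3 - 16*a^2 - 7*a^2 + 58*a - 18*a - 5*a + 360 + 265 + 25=-2*a^3 - 23*a^2 + 35*a + 650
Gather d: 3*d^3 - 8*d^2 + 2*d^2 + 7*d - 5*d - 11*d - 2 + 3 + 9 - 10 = 3*d^3 - 6*d^2 - 9*d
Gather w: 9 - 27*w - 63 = -27*w - 54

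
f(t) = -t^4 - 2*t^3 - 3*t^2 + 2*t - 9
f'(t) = -4*t^3 - 6*t^2 - 6*t + 2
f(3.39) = -246.68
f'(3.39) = -243.13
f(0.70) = -10.00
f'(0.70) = -6.51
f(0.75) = -10.35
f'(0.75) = -7.56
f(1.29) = -18.47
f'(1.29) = -24.31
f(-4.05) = -202.49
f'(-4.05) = 193.61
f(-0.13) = -9.31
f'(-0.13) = 2.69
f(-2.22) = -30.63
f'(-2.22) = 29.51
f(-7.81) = -2975.37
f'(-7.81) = 1588.40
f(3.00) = -165.00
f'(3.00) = -178.00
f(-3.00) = -69.00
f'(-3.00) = 74.00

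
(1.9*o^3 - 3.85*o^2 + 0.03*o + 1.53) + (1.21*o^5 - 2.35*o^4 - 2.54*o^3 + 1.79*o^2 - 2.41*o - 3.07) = 1.21*o^5 - 2.35*o^4 - 0.64*o^3 - 2.06*o^2 - 2.38*o - 1.54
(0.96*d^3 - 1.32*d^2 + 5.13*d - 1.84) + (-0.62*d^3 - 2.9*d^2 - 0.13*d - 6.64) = 0.34*d^3 - 4.22*d^2 + 5.0*d - 8.48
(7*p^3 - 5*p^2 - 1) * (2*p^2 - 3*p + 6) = 14*p^5 - 31*p^4 + 57*p^3 - 32*p^2 + 3*p - 6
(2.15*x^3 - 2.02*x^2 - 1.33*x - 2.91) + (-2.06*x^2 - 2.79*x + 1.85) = 2.15*x^3 - 4.08*x^2 - 4.12*x - 1.06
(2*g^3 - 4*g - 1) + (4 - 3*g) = 2*g^3 - 7*g + 3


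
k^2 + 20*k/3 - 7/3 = (k - 1/3)*(k + 7)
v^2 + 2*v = v*(v + 2)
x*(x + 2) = x^2 + 2*x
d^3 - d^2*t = d^2*(d - t)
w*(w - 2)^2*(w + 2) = w^4 - 2*w^3 - 4*w^2 + 8*w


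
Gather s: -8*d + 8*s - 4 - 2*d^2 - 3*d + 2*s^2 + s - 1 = -2*d^2 - 11*d + 2*s^2 + 9*s - 5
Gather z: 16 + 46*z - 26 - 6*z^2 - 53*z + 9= -6*z^2 - 7*z - 1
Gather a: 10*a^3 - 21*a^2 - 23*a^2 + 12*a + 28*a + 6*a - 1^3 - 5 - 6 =10*a^3 - 44*a^2 + 46*a - 12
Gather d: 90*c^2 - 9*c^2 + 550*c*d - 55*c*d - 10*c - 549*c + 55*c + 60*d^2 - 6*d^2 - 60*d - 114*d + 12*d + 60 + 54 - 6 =81*c^2 - 504*c + 54*d^2 + d*(495*c - 162) + 108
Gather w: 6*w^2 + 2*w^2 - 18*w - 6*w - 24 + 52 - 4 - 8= 8*w^2 - 24*w + 16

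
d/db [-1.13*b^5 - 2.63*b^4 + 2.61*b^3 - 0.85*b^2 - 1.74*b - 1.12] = -5.65*b^4 - 10.52*b^3 + 7.83*b^2 - 1.7*b - 1.74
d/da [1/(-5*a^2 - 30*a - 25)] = 2*(a + 3)/(5*(a^2 + 6*a + 5)^2)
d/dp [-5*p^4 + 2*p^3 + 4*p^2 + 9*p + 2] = -20*p^3 + 6*p^2 + 8*p + 9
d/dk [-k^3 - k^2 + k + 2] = -3*k^2 - 2*k + 1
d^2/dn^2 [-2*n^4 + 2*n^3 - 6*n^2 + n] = -24*n^2 + 12*n - 12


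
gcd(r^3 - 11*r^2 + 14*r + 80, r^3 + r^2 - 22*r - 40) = r^2 - 3*r - 10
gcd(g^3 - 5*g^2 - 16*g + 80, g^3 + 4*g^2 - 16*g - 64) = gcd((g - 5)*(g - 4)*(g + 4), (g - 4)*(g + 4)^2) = g^2 - 16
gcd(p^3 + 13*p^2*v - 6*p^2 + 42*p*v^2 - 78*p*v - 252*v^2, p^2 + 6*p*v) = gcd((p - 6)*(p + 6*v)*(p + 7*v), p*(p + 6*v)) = p + 6*v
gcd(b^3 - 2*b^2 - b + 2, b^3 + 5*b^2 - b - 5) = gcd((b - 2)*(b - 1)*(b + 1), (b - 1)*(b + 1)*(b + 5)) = b^2 - 1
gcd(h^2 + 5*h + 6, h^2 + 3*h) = h + 3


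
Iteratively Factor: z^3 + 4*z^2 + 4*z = (z + 2)*(z^2 + 2*z) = z*(z + 2)*(z + 2)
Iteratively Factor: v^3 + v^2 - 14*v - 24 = (v + 3)*(v^2 - 2*v - 8) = (v - 4)*(v + 3)*(v + 2)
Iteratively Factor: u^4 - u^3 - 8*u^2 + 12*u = (u - 2)*(u^3 + u^2 - 6*u) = (u - 2)^2*(u^2 + 3*u) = (u - 2)^2*(u + 3)*(u)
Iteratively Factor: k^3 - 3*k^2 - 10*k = (k + 2)*(k^2 - 5*k) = k*(k + 2)*(k - 5)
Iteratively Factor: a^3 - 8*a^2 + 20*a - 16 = (a - 4)*(a^2 - 4*a + 4) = (a - 4)*(a - 2)*(a - 2)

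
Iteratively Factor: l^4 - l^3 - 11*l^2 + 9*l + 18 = (l - 2)*(l^3 + l^2 - 9*l - 9) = (l - 3)*(l - 2)*(l^2 + 4*l + 3) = (l - 3)*(l - 2)*(l + 3)*(l + 1)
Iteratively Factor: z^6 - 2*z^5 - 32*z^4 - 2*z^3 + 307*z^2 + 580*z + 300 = (z + 2)*(z^5 - 4*z^4 - 24*z^3 + 46*z^2 + 215*z + 150) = (z - 5)*(z + 2)*(z^4 + z^3 - 19*z^2 - 49*z - 30) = (z - 5)*(z + 1)*(z + 2)*(z^3 - 19*z - 30) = (z - 5)*(z + 1)*(z + 2)*(z + 3)*(z^2 - 3*z - 10) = (z - 5)*(z + 1)*(z + 2)^2*(z + 3)*(z - 5)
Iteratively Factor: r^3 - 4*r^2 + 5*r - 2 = (r - 1)*(r^2 - 3*r + 2) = (r - 1)^2*(r - 2)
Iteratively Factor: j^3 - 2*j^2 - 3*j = (j)*(j^2 - 2*j - 3) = j*(j + 1)*(j - 3)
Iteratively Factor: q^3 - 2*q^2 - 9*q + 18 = (q - 3)*(q^2 + q - 6) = (q - 3)*(q + 3)*(q - 2)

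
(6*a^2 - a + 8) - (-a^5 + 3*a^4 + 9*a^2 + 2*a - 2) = a^5 - 3*a^4 - 3*a^2 - 3*a + 10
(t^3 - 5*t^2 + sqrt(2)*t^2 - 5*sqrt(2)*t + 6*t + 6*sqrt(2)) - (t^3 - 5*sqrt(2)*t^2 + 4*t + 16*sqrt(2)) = -5*t^2 + 6*sqrt(2)*t^2 - 5*sqrt(2)*t + 2*t - 10*sqrt(2)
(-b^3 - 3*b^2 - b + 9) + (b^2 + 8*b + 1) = -b^3 - 2*b^2 + 7*b + 10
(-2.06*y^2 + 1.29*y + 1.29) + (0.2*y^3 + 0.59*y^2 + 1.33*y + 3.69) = 0.2*y^3 - 1.47*y^2 + 2.62*y + 4.98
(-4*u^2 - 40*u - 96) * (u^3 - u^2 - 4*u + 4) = -4*u^5 - 36*u^4 - 40*u^3 + 240*u^2 + 224*u - 384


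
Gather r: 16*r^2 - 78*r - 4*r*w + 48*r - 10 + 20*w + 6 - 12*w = 16*r^2 + r*(-4*w - 30) + 8*w - 4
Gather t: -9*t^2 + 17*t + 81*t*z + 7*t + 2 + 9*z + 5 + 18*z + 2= -9*t^2 + t*(81*z + 24) + 27*z + 9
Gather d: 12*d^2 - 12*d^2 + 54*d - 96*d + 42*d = 0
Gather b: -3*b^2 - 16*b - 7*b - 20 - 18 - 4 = -3*b^2 - 23*b - 42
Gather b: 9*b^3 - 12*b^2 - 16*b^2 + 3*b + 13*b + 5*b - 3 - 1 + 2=9*b^3 - 28*b^2 + 21*b - 2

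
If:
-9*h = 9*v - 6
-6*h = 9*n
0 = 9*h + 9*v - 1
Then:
No Solution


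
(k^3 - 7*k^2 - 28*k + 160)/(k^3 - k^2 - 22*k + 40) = (k - 8)/(k - 2)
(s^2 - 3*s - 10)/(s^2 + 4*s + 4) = (s - 5)/(s + 2)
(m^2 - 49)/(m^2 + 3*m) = (m^2 - 49)/(m*(m + 3))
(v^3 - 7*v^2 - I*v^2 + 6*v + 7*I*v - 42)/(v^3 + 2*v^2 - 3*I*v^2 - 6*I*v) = (v^2 + v*(-7 + 2*I) - 14*I)/(v*(v + 2))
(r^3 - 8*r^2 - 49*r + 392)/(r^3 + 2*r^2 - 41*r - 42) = (r^2 - 15*r + 56)/(r^2 - 5*r - 6)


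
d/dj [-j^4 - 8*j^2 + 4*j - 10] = -4*j^3 - 16*j + 4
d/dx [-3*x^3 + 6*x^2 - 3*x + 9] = -9*x^2 + 12*x - 3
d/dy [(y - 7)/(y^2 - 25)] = (y^2 - 2*y*(y - 7) - 25)/(y^2 - 25)^2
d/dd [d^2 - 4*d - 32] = 2*d - 4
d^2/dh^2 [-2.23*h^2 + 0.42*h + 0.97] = -4.46000000000000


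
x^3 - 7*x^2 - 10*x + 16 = (x - 8)*(x - 1)*(x + 2)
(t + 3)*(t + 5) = t^2 + 8*t + 15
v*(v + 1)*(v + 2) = v^3 + 3*v^2 + 2*v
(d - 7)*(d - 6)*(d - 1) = d^3 - 14*d^2 + 55*d - 42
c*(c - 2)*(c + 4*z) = c^3 + 4*c^2*z - 2*c^2 - 8*c*z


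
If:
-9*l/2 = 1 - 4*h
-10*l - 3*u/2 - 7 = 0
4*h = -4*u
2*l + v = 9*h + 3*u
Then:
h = -86/133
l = -106/133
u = 86/133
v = -16/7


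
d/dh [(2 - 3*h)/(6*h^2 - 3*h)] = 2*(3*h^2 - 4*h + 1)/(3*h^2*(4*h^2 - 4*h + 1))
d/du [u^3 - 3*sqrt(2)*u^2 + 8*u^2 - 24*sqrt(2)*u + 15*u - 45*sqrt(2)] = 3*u^2 - 6*sqrt(2)*u + 16*u - 24*sqrt(2) + 15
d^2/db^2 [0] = 0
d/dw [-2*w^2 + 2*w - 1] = 2 - 4*w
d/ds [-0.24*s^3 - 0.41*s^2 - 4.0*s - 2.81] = -0.72*s^2 - 0.82*s - 4.0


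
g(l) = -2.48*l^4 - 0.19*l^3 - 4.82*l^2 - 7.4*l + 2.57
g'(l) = -9.92*l^3 - 0.57*l^2 - 9.64*l - 7.4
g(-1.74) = -20.88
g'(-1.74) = 59.91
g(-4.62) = -1177.23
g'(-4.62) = 1003.19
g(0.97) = -11.51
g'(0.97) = -26.34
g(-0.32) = 4.42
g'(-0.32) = -4.05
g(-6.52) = -4583.11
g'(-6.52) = 2780.73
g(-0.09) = 3.20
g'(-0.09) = -6.53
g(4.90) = -1601.44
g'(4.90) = -1235.40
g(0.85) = -8.61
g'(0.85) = -22.10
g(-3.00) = -214.36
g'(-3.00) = 284.23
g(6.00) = -3470.47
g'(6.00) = -2228.48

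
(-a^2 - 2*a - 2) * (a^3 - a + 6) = -a^5 - 2*a^4 - a^3 - 4*a^2 - 10*a - 12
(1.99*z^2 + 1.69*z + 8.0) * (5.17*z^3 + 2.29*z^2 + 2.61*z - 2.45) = 10.2883*z^5 + 13.2944*z^4 + 50.424*z^3 + 17.8554*z^2 + 16.7395*z - 19.6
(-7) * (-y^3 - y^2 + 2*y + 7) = 7*y^3 + 7*y^2 - 14*y - 49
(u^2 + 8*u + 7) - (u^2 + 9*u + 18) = -u - 11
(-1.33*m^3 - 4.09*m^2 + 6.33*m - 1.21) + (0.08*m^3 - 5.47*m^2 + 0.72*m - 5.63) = -1.25*m^3 - 9.56*m^2 + 7.05*m - 6.84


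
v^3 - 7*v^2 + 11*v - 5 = (v - 5)*(v - 1)^2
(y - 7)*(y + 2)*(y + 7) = y^3 + 2*y^2 - 49*y - 98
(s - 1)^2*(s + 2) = s^3 - 3*s + 2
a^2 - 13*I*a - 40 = (a - 8*I)*(a - 5*I)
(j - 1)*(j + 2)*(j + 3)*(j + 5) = j^4 + 9*j^3 + 21*j^2 - j - 30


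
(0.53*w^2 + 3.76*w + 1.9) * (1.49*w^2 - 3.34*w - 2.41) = 0.7897*w^4 + 3.8322*w^3 - 11.0047*w^2 - 15.4076*w - 4.579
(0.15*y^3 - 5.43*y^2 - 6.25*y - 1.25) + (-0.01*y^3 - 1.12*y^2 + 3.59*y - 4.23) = 0.14*y^3 - 6.55*y^2 - 2.66*y - 5.48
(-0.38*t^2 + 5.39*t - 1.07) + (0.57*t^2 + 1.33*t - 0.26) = 0.19*t^2 + 6.72*t - 1.33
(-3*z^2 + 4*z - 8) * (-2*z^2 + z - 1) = 6*z^4 - 11*z^3 + 23*z^2 - 12*z + 8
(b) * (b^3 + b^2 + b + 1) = b^4 + b^3 + b^2 + b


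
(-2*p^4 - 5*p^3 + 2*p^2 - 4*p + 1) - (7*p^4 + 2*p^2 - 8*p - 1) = -9*p^4 - 5*p^3 + 4*p + 2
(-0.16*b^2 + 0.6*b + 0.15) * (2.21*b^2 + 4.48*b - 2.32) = -0.3536*b^4 + 0.6092*b^3 + 3.3907*b^2 - 0.72*b - 0.348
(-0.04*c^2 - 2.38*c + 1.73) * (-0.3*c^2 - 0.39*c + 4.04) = 0.012*c^4 + 0.7296*c^3 + 0.2476*c^2 - 10.2899*c + 6.9892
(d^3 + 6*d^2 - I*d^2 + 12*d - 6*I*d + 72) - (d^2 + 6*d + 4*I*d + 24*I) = d^3 + 5*d^2 - I*d^2 + 6*d - 10*I*d + 72 - 24*I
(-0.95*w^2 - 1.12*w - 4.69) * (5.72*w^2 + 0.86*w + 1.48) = -5.434*w^4 - 7.2234*w^3 - 29.196*w^2 - 5.691*w - 6.9412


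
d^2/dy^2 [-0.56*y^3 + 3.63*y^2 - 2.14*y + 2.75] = 7.26 - 3.36*y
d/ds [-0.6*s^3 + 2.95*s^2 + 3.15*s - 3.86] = -1.8*s^2 + 5.9*s + 3.15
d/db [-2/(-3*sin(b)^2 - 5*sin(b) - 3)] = -2*(6*sin(b) + 5)*cos(b)/(3*sin(b)^2 + 5*sin(b) + 3)^2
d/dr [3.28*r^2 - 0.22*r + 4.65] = 6.56*r - 0.22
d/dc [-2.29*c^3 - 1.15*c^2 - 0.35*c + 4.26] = -6.87*c^2 - 2.3*c - 0.35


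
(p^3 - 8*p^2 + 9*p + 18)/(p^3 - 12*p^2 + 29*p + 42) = (p - 3)/(p - 7)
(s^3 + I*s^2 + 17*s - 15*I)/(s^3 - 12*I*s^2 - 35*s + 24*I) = (s + 5*I)/(s - 8*I)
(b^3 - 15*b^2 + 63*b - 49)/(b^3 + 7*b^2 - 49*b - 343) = (b^2 - 8*b + 7)/(b^2 + 14*b + 49)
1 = 1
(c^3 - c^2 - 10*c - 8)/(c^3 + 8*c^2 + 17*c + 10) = (c - 4)/(c + 5)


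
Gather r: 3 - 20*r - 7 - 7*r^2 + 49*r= -7*r^2 + 29*r - 4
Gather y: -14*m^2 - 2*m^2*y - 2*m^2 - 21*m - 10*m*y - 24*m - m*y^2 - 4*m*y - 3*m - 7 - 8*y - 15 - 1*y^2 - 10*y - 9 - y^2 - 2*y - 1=-16*m^2 - 48*m + y^2*(-m - 2) + y*(-2*m^2 - 14*m - 20) - 32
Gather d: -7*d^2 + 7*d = -7*d^2 + 7*d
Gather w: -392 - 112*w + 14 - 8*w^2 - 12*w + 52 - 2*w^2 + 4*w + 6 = -10*w^2 - 120*w - 320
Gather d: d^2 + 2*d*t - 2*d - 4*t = d^2 + d*(2*t - 2) - 4*t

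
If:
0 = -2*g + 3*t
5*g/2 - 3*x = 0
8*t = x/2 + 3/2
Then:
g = 18/59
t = 12/59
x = 15/59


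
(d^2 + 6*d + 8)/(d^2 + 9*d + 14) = (d + 4)/(d + 7)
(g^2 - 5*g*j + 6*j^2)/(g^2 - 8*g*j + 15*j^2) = (g - 2*j)/(g - 5*j)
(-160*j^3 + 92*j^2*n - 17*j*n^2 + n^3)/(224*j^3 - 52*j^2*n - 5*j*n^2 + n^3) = (-5*j + n)/(7*j + n)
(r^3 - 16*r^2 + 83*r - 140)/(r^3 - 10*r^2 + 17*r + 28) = (r - 5)/(r + 1)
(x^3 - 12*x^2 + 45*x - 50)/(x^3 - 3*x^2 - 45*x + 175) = (x - 2)/(x + 7)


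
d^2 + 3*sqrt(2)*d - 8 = (d - sqrt(2))*(d + 4*sqrt(2))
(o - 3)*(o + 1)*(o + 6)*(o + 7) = o^4 + 11*o^3 + 13*o^2 - 123*o - 126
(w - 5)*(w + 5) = w^2 - 25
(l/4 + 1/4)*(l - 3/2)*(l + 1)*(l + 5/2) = l^4/4 + 3*l^3/4 - 3*l^2/16 - 13*l/8 - 15/16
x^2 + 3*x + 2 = (x + 1)*(x + 2)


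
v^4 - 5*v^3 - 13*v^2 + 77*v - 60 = (v - 5)*(v - 3)*(v - 1)*(v + 4)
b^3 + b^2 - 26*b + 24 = (b - 4)*(b - 1)*(b + 6)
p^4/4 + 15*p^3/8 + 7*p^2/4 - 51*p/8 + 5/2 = (p/4 + 1)*(p - 1)*(p - 1/2)*(p + 5)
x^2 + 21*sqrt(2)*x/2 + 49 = (x + 7*sqrt(2)/2)*(x + 7*sqrt(2))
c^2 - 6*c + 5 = (c - 5)*(c - 1)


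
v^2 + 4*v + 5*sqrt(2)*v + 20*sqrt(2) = (v + 4)*(v + 5*sqrt(2))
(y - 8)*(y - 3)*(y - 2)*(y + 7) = y^4 - 6*y^3 - 45*y^2 + 274*y - 336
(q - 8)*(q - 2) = q^2 - 10*q + 16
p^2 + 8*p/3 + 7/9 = (p + 1/3)*(p + 7/3)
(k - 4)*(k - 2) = k^2 - 6*k + 8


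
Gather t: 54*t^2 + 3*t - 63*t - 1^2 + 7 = 54*t^2 - 60*t + 6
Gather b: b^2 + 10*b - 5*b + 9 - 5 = b^2 + 5*b + 4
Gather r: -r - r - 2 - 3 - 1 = -2*r - 6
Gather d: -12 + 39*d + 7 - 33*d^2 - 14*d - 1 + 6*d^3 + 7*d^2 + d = 6*d^3 - 26*d^2 + 26*d - 6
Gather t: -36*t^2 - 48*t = -36*t^2 - 48*t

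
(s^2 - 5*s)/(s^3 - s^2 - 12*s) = (5 - s)/(-s^2 + s + 12)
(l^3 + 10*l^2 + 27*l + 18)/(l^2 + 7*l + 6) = l + 3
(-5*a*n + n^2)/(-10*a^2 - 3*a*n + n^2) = n/(2*a + n)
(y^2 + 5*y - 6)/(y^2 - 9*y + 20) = (y^2 + 5*y - 6)/(y^2 - 9*y + 20)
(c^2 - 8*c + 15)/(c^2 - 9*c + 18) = (c - 5)/(c - 6)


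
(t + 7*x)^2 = t^2 + 14*t*x + 49*x^2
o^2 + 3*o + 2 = (o + 1)*(o + 2)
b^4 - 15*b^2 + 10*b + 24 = (b - 3)*(b - 2)*(b + 1)*(b + 4)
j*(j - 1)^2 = j^3 - 2*j^2 + j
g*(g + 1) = g^2 + g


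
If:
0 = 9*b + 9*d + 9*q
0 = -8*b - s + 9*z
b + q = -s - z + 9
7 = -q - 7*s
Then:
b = 53*z/49 + 16/49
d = 66*z/49 - 569/49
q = 79/7 - 17*z/7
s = 17*z/49 - 128/49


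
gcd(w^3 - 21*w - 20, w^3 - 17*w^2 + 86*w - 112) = 1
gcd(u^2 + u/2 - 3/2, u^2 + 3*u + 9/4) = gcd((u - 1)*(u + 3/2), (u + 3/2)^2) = u + 3/2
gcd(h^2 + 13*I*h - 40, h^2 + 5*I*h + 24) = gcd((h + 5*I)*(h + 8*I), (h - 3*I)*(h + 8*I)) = h + 8*I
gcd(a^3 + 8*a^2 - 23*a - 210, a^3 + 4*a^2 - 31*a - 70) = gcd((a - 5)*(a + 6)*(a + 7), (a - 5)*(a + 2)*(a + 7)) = a^2 + 2*a - 35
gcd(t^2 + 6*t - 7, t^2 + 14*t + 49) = t + 7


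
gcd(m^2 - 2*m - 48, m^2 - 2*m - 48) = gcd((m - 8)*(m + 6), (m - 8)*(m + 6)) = m^2 - 2*m - 48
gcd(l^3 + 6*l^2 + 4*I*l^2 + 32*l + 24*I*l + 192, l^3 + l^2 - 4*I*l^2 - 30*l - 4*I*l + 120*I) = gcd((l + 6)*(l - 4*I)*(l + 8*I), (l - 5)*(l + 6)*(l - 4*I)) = l^2 + l*(6 - 4*I) - 24*I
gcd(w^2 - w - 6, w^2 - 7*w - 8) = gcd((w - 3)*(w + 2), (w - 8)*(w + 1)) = 1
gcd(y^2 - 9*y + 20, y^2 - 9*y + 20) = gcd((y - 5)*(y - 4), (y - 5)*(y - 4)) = y^2 - 9*y + 20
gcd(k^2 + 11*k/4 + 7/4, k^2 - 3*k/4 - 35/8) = k + 7/4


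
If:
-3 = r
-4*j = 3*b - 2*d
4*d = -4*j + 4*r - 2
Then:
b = -2*j - 7/3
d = -j - 7/2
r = -3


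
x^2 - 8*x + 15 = (x - 5)*(x - 3)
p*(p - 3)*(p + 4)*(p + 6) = p^4 + 7*p^3 - 6*p^2 - 72*p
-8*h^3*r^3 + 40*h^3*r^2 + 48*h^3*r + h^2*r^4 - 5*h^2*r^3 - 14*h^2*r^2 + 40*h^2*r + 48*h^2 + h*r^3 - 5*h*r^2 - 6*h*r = (-8*h + r)*(r - 6)*(h*r + 1)*(h*r + h)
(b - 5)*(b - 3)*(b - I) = b^3 - 8*b^2 - I*b^2 + 15*b + 8*I*b - 15*I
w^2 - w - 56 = (w - 8)*(w + 7)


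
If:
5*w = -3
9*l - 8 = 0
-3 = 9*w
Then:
No Solution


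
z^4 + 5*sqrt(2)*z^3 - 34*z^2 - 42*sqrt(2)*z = z*(z - 3*sqrt(2))*(z + sqrt(2))*(z + 7*sqrt(2))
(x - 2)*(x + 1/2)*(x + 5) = x^3 + 7*x^2/2 - 17*x/2 - 5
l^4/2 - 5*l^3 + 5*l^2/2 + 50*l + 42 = (l/2 + 1)*(l - 7)*(l - 6)*(l + 1)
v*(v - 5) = v^2 - 5*v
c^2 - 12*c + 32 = (c - 8)*(c - 4)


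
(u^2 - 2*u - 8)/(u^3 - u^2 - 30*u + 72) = (u + 2)/(u^2 + 3*u - 18)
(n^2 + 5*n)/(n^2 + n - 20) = n/(n - 4)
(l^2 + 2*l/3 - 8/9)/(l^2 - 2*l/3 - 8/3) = (l - 2/3)/(l - 2)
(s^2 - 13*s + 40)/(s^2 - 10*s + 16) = (s - 5)/(s - 2)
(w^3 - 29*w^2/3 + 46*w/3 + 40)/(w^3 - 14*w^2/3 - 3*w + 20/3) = (w - 6)/(w - 1)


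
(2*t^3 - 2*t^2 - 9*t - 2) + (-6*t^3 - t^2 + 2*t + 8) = -4*t^3 - 3*t^2 - 7*t + 6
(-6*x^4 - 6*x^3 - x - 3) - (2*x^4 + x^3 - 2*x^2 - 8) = -8*x^4 - 7*x^3 + 2*x^2 - x + 5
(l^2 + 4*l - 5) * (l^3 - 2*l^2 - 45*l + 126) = l^5 + 2*l^4 - 58*l^3 - 44*l^2 + 729*l - 630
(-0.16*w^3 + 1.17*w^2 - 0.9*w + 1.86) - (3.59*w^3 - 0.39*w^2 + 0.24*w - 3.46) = -3.75*w^3 + 1.56*w^2 - 1.14*w + 5.32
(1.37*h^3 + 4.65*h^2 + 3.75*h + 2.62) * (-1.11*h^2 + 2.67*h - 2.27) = -1.5207*h^5 - 1.5036*h^4 + 5.1431*h^3 - 3.4512*h^2 - 1.5171*h - 5.9474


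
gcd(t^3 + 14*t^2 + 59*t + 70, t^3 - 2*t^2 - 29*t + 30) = t + 5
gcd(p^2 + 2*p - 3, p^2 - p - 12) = p + 3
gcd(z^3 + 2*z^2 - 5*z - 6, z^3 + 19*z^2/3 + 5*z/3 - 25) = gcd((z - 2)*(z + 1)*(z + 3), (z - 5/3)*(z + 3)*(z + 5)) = z + 3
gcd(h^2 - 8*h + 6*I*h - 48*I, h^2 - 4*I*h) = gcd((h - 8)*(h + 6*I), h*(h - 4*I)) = 1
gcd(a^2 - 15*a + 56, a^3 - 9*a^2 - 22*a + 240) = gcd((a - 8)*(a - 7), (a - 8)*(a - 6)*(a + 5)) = a - 8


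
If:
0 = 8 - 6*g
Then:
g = 4/3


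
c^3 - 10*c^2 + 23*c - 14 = (c - 7)*(c - 2)*(c - 1)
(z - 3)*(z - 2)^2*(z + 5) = z^4 - 2*z^3 - 19*z^2 + 68*z - 60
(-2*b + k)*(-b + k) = 2*b^2 - 3*b*k + k^2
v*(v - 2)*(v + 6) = v^3 + 4*v^2 - 12*v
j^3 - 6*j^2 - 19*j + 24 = (j - 8)*(j - 1)*(j + 3)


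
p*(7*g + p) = 7*g*p + p^2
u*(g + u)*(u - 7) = g*u^2 - 7*g*u + u^3 - 7*u^2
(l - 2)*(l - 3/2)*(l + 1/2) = l^3 - 3*l^2 + 5*l/4 + 3/2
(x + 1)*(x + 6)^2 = x^3 + 13*x^2 + 48*x + 36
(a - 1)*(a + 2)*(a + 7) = a^3 + 8*a^2 + 5*a - 14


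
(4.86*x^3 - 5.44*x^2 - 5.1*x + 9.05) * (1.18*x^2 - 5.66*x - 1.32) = 5.7348*x^5 - 33.9268*x^4 + 18.3572*x^3 + 46.7258*x^2 - 44.491*x - 11.946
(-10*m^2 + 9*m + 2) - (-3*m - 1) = -10*m^2 + 12*m + 3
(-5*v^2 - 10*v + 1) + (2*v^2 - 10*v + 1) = -3*v^2 - 20*v + 2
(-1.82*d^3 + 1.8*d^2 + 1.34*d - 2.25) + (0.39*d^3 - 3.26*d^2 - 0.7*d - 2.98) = -1.43*d^3 - 1.46*d^2 + 0.64*d - 5.23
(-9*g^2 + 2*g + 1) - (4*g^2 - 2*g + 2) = -13*g^2 + 4*g - 1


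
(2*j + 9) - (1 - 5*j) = 7*j + 8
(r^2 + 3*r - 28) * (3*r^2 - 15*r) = 3*r^4 - 6*r^3 - 129*r^2 + 420*r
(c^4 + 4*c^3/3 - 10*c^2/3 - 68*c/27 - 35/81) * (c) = c^5 + 4*c^4/3 - 10*c^3/3 - 68*c^2/27 - 35*c/81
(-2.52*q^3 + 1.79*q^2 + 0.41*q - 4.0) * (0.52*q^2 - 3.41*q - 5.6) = -1.3104*q^5 + 9.524*q^4 + 8.2213*q^3 - 13.5021*q^2 + 11.344*q + 22.4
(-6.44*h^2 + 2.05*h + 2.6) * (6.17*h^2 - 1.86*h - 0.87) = -39.7348*h^4 + 24.6269*h^3 + 17.8318*h^2 - 6.6195*h - 2.262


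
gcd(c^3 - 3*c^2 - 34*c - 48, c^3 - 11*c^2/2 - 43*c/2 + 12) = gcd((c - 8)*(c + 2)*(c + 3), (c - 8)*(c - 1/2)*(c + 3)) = c^2 - 5*c - 24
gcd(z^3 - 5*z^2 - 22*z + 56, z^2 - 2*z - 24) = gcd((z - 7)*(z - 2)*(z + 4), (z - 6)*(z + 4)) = z + 4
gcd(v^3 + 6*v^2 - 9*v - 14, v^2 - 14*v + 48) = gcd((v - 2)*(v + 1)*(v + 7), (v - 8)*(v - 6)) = 1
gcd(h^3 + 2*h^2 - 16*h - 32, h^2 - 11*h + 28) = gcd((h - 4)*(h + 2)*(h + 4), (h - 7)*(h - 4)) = h - 4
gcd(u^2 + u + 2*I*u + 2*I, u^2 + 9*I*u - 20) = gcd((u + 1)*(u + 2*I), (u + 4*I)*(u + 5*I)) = 1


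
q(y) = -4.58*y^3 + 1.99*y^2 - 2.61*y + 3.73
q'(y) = -13.74*y^2 + 3.98*y - 2.61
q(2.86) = -94.60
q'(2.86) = -103.61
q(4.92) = -506.40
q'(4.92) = -315.62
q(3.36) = -156.31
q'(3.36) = -144.36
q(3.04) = -114.49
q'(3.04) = -117.49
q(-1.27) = 19.64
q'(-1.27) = -29.83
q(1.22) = -4.81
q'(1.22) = -18.21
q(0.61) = 1.84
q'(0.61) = -5.29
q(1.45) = -9.83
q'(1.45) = -25.73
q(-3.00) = 153.13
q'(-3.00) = -138.21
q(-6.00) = 1080.31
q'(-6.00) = -521.13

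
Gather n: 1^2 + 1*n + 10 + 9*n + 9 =10*n + 20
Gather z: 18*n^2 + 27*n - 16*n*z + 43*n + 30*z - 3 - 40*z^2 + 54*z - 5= 18*n^2 + 70*n - 40*z^2 + z*(84 - 16*n) - 8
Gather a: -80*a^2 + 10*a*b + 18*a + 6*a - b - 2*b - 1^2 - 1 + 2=-80*a^2 + a*(10*b + 24) - 3*b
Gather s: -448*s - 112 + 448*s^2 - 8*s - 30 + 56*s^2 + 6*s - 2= 504*s^2 - 450*s - 144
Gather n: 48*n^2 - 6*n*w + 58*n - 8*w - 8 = 48*n^2 + n*(58 - 6*w) - 8*w - 8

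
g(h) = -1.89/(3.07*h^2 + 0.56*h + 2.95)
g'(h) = -1.89*(-6.14*h - 0.56)/(3.07*h^2 + 0.56*h + 2.95)^2 = (11.6046*h + 1.0584)/(3.07*h^2 + 0.56*h + 2.95)^2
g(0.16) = -0.61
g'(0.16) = 0.30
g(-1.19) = -0.29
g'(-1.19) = -0.29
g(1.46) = -0.18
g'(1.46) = 0.17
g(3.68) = -0.04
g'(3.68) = 0.02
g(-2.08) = -0.13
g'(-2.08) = -0.10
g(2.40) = -0.09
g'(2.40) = 0.06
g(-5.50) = -0.02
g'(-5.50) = -0.01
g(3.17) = -0.05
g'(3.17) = 0.03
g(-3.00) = -0.07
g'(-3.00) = -0.04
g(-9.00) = -0.01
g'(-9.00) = -0.00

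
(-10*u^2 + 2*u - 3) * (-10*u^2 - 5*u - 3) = 100*u^4 + 30*u^3 + 50*u^2 + 9*u + 9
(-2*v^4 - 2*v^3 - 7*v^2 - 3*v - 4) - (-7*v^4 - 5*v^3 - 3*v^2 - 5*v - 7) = 5*v^4 + 3*v^3 - 4*v^2 + 2*v + 3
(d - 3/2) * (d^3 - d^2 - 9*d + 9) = d^4 - 5*d^3/2 - 15*d^2/2 + 45*d/2 - 27/2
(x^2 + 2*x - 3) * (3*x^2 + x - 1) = 3*x^4 + 7*x^3 - 8*x^2 - 5*x + 3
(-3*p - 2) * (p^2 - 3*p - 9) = -3*p^3 + 7*p^2 + 33*p + 18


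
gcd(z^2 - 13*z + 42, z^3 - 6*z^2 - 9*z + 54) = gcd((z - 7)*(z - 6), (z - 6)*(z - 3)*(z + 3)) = z - 6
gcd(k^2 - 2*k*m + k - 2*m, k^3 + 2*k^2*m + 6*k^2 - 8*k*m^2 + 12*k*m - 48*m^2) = k - 2*m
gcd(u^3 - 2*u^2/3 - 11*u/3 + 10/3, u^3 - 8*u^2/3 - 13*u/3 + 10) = u^2 + u/3 - 10/3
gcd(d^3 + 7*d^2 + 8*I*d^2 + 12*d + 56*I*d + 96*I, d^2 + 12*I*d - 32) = d + 8*I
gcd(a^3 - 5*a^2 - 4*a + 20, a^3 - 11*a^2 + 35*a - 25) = a - 5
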